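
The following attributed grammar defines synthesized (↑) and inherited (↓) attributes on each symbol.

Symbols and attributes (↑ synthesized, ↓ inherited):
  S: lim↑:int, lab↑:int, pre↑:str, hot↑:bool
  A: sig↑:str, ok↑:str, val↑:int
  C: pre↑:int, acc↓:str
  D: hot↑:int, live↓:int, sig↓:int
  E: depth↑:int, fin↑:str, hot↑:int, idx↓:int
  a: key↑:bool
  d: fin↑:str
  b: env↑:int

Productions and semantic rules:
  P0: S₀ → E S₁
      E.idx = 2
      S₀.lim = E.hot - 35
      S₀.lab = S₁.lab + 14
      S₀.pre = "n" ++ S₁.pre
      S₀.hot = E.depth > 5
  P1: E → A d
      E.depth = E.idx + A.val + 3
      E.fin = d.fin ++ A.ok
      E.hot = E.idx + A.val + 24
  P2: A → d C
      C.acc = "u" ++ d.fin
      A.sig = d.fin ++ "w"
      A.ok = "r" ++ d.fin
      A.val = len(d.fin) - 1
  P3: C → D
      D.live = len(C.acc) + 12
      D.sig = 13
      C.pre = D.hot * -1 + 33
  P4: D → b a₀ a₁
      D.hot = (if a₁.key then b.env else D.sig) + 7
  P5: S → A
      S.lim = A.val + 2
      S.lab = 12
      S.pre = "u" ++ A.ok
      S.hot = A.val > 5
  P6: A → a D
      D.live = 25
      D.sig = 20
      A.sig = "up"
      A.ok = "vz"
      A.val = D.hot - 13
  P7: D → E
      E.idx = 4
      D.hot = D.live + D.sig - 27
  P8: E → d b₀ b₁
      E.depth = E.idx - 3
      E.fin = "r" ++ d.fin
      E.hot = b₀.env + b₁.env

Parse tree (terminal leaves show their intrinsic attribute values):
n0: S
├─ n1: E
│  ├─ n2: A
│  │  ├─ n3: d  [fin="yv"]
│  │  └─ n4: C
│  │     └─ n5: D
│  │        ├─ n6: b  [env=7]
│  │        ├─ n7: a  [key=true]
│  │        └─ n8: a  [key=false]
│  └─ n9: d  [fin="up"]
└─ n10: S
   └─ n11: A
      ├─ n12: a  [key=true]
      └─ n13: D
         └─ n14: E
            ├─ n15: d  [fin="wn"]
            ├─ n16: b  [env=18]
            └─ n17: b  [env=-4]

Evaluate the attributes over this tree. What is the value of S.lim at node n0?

-8

1. n1.idx = 2  [2]
2. n3.fin = "yv"  [terminal]
3. n4.acc = "uyv"  ["u" ++ d.fin]
4. n5.live = 15  [len(C.acc) + 12]
5. n5.sig = 13  [13]
6. n6.env = 7  [terminal]
7. n7.key = true  [terminal]
8. n8.key = false  [terminal]
9. n5.hot = 20  [(if a₁.key then b.env else D.sig) + 7]
10. n4.pre = 13  [D.hot * -1 + 33]
11. n2.sig = "yvw"  [d.fin ++ "w"]
12. n2.ok = "ryv"  ["r" ++ d.fin]
13. n2.val = 1  [len(d.fin) - 1]
14. n9.fin = "up"  [terminal]
15. n1.depth = 6  [E.idx + A.val + 3]
16. n1.fin = "upryv"  [d.fin ++ A.ok]
17. n1.hot = 27  [E.idx + A.val + 24]
18. n12.key = true  [terminal]
19. n13.live = 25  [25]
20. n13.sig = 20  [20]
21. n14.idx = 4  [4]
22. n15.fin = "wn"  [terminal]
23. n16.env = 18  [terminal]
24. n17.env = -4  [terminal]
25. n14.depth = 1  [E.idx - 3]
26. n14.fin = "rwn"  ["r" ++ d.fin]
27. n14.hot = 14  [b₀.env + b₁.env]
28. n13.hot = 18  [D.live + D.sig - 27]
29. n11.sig = "up"  ["up"]
30. n11.ok = "vz"  ["vz"]
31. n11.val = 5  [D.hot - 13]
32. n10.lim = 7  [A.val + 2]
33. n10.lab = 12  [12]
34. n10.pre = "uvz"  ["u" ++ A.ok]
35. n10.hot = false  [A.val > 5]
36. n0.lim = -8  [E.hot - 35]
37. n0.lab = 26  [S₁.lab + 14]
38. n0.pre = "nuvz"  ["n" ++ S₁.pre]
39. n0.hot = true  [E.depth > 5]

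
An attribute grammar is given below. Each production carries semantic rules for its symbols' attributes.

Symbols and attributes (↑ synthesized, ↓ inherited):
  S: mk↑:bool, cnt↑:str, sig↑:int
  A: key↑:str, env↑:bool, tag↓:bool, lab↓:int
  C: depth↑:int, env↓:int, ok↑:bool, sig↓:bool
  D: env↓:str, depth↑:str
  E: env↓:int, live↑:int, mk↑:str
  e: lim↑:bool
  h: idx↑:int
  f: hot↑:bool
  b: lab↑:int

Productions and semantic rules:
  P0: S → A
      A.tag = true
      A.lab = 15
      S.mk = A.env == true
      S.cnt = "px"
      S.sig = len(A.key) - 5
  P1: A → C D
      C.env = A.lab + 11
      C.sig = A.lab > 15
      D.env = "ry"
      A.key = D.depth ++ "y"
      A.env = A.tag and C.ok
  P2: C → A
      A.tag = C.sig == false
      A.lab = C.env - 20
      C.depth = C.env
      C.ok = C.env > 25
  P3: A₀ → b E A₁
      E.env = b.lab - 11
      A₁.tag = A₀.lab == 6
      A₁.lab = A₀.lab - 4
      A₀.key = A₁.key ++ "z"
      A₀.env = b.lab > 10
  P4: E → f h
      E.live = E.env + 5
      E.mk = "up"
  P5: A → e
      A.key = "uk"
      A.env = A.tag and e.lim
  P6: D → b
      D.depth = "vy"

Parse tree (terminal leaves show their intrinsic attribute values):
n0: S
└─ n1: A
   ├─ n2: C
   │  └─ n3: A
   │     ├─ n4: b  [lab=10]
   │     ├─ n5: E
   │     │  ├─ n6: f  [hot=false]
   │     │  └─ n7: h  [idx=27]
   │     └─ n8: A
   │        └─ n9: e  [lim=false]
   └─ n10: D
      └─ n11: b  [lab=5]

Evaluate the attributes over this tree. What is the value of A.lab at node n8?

1. n1.tag = true  [true]
2. n1.lab = 15  [15]
3. n2.env = 26  [A.lab + 11]
4. n2.sig = false  [A.lab > 15]
5. n3.tag = true  [C.sig == false]
6. n3.lab = 6  [C.env - 20]
7. n4.lab = 10  [terminal]
8. n5.env = -1  [b.lab - 11]
9. n6.hot = false  [terminal]
10. n7.idx = 27  [terminal]
11. n5.live = 4  [E.env + 5]
12. n5.mk = "up"  ["up"]
13. n8.tag = true  [A₀.lab == 6]
14. n8.lab = 2  [A₀.lab - 4]
15. n9.lim = false  [terminal]
16. n8.key = "uk"  ["uk"]
17. n8.env = false  [A.tag and e.lim]
18. n3.key = "ukz"  [A₁.key ++ "z"]
19. n3.env = false  [b.lab > 10]
20. n2.depth = 26  [C.env]
21. n2.ok = true  [C.env > 25]
22. n10.env = "ry"  ["ry"]
23. n11.lab = 5  [terminal]
24. n10.depth = "vy"  ["vy"]
25. n1.key = "vyy"  [D.depth ++ "y"]
26. n1.env = true  [A.tag and C.ok]
27. n0.mk = true  [A.env == true]
28. n0.cnt = "px"  ["px"]
29. n0.sig = -2  [len(A.key) - 5]

2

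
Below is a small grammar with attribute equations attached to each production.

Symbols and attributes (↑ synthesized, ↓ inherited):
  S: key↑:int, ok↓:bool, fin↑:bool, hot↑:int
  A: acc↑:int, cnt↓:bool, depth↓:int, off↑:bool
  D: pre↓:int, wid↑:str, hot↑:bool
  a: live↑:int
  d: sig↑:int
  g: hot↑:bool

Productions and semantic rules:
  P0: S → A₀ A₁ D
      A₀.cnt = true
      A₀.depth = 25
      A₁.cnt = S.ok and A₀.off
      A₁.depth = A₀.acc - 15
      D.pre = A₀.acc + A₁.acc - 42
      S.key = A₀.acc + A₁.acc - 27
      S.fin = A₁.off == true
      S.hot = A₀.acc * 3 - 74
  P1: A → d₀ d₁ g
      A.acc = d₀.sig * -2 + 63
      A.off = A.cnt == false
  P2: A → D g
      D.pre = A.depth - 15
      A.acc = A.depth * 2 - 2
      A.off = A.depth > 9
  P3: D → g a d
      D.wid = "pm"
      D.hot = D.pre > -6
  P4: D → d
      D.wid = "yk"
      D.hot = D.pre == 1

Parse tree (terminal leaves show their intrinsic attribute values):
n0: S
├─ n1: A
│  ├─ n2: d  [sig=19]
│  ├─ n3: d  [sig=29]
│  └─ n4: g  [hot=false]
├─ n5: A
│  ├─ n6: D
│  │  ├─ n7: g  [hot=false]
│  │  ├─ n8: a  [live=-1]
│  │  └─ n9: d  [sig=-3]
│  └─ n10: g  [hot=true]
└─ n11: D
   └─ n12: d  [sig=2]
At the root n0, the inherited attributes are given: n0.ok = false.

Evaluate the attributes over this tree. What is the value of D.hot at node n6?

true

1. n0.ok = false  [given at root]
2. n1.cnt = true  [true]
3. n1.depth = 25  [25]
4. n2.sig = 19  [terminal]
5. n3.sig = 29  [terminal]
6. n4.hot = false  [terminal]
7. n1.acc = 25  [d₀.sig * -2 + 63]
8. n1.off = false  [A.cnt == false]
9. n5.cnt = false  [S.ok and A₀.off]
10. n5.depth = 10  [A₀.acc - 15]
11. n6.pre = -5  [A.depth - 15]
12. n7.hot = false  [terminal]
13. n8.live = -1  [terminal]
14. n9.sig = -3  [terminal]
15. n6.wid = "pm"  ["pm"]
16. n6.hot = true  [D.pre > -6]
17. n10.hot = true  [terminal]
18. n5.acc = 18  [A.depth * 2 - 2]
19. n5.off = true  [A.depth > 9]
20. n11.pre = 1  [A₀.acc + A₁.acc - 42]
21. n12.sig = 2  [terminal]
22. n11.wid = "yk"  ["yk"]
23. n11.hot = true  [D.pre == 1]
24. n0.key = 16  [A₀.acc + A₁.acc - 27]
25. n0.fin = true  [A₁.off == true]
26. n0.hot = 1  [A₀.acc * 3 - 74]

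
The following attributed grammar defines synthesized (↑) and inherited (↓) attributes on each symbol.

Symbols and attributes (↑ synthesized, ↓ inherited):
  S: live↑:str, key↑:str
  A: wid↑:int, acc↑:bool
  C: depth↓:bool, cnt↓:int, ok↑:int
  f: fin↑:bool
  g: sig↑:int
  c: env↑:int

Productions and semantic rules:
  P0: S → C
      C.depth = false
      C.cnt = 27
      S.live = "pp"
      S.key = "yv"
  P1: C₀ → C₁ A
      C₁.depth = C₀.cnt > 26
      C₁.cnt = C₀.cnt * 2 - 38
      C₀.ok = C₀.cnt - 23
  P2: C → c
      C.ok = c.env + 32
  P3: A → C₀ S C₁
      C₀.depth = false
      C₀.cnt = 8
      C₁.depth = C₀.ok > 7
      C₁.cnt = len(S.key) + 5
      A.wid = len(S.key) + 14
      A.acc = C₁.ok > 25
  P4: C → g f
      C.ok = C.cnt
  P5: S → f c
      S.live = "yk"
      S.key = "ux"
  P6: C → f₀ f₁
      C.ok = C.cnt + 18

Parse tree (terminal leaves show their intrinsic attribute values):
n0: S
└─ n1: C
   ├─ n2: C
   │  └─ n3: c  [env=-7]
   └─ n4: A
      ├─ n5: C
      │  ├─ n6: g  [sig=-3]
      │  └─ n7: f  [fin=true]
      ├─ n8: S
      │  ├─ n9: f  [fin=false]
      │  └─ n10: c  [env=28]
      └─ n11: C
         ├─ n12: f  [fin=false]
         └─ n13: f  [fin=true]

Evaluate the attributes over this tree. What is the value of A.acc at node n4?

false

1. n1.depth = false  [false]
2. n1.cnt = 27  [27]
3. n2.depth = true  [C₀.cnt > 26]
4. n2.cnt = 16  [C₀.cnt * 2 - 38]
5. n3.env = -7  [terminal]
6. n2.ok = 25  [c.env + 32]
7. n5.depth = false  [false]
8. n5.cnt = 8  [8]
9. n6.sig = -3  [terminal]
10. n7.fin = true  [terminal]
11. n5.ok = 8  [C.cnt]
12. n9.fin = false  [terminal]
13. n10.env = 28  [terminal]
14. n8.live = "yk"  ["yk"]
15. n8.key = "ux"  ["ux"]
16. n11.depth = true  [C₀.ok > 7]
17. n11.cnt = 7  [len(S.key) + 5]
18. n12.fin = false  [terminal]
19. n13.fin = true  [terminal]
20. n11.ok = 25  [C.cnt + 18]
21. n4.wid = 16  [len(S.key) + 14]
22. n4.acc = false  [C₁.ok > 25]
23. n1.ok = 4  [C₀.cnt - 23]
24. n0.live = "pp"  ["pp"]
25. n0.key = "yv"  ["yv"]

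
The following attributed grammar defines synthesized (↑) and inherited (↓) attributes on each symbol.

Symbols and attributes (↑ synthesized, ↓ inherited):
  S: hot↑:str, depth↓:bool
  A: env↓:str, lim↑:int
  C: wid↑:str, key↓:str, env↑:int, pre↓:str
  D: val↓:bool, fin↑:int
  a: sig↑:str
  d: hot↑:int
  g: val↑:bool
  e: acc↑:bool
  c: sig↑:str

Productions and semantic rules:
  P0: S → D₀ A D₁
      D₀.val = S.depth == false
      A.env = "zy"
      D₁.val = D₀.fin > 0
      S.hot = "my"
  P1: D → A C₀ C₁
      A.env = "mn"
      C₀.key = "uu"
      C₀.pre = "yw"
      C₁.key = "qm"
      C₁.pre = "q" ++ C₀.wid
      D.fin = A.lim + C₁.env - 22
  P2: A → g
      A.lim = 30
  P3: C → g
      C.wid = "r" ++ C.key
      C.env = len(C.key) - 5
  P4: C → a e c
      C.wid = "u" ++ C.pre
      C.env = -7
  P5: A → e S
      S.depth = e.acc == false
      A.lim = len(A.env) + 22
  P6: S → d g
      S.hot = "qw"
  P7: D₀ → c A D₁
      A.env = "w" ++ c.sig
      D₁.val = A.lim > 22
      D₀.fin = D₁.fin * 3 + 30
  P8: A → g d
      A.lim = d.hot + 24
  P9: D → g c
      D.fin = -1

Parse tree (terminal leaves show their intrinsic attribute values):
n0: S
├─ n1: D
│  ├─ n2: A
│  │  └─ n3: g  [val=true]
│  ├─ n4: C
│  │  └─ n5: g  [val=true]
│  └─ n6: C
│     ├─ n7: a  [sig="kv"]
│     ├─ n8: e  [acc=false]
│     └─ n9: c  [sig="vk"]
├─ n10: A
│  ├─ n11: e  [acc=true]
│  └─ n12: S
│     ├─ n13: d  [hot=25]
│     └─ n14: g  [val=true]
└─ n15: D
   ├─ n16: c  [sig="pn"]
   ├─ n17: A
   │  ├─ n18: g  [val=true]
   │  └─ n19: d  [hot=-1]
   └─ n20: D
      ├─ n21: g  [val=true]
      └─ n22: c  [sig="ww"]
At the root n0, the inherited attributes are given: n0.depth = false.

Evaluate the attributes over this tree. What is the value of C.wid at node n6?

"uqruu"

1. n0.depth = false  [given at root]
2. n1.val = true  [S.depth == false]
3. n2.env = "mn"  ["mn"]
4. n3.val = true  [terminal]
5. n2.lim = 30  [30]
6. n4.key = "uu"  ["uu"]
7. n4.pre = "yw"  ["yw"]
8. n5.val = true  [terminal]
9. n4.wid = "ruu"  ["r" ++ C.key]
10. n4.env = -3  [len(C.key) - 5]
11. n6.key = "qm"  ["qm"]
12. n6.pre = "qruu"  ["q" ++ C₀.wid]
13. n7.sig = "kv"  [terminal]
14. n8.acc = false  [terminal]
15. n9.sig = "vk"  [terminal]
16. n6.wid = "uqruu"  ["u" ++ C.pre]
17. n6.env = -7  [-7]
18. n1.fin = 1  [A.lim + C₁.env - 22]
19. n10.env = "zy"  ["zy"]
20. n11.acc = true  [terminal]
21. n12.depth = false  [e.acc == false]
22. n13.hot = 25  [terminal]
23. n14.val = true  [terminal]
24. n12.hot = "qw"  ["qw"]
25. n10.lim = 24  [len(A.env) + 22]
26. n15.val = true  [D₀.fin > 0]
27. n16.sig = "pn"  [terminal]
28. n17.env = "wpn"  ["w" ++ c.sig]
29. n18.val = true  [terminal]
30. n19.hot = -1  [terminal]
31. n17.lim = 23  [d.hot + 24]
32. n20.val = true  [A.lim > 22]
33. n21.val = true  [terminal]
34. n22.sig = "ww"  [terminal]
35. n20.fin = -1  [-1]
36. n15.fin = 27  [D₁.fin * 3 + 30]
37. n0.hot = "my"  ["my"]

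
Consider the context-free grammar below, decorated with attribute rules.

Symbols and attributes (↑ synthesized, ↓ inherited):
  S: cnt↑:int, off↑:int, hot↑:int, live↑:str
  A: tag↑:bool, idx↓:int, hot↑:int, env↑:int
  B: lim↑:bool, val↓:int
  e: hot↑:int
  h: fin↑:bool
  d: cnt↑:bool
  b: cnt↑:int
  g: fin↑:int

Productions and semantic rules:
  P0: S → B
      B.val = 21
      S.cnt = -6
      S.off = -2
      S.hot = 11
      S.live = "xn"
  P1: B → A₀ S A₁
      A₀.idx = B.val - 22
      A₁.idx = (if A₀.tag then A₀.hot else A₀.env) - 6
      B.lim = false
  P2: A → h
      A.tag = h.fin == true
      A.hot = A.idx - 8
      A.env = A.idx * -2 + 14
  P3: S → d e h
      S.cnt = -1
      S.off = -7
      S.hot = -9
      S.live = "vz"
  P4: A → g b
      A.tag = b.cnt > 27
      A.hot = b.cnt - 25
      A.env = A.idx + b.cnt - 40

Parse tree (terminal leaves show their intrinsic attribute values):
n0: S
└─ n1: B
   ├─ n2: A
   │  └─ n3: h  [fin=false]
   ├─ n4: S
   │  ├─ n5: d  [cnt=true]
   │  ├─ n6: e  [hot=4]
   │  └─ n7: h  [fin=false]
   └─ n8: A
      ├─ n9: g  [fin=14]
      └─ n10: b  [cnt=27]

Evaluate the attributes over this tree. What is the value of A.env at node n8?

-3

1. n1.val = 21  [21]
2. n2.idx = -1  [B.val - 22]
3. n3.fin = false  [terminal]
4. n2.tag = false  [h.fin == true]
5. n2.hot = -9  [A.idx - 8]
6. n2.env = 16  [A.idx * -2 + 14]
7. n5.cnt = true  [terminal]
8. n6.hot = 4  [terminal]
9. n7.fin = false  [terminal]
10. n4.cnt = -1  [-1]
11. n4.off = -7  [-7]
12. n4.hot = -9  [-9]
13. n4.live = "vz"  ["vz"]
14. n8.idx = 10  [(if A₀.tag then A₀.hot else A₀.env) - 6]
15. n9.fin = 14  [terminal]
16. n10.cnt = 27  [terminal]
17. n8.tag = false  [b.cnt > 27]
18. n8.hot = 2  [b.cnt - 25]
19. n8.env = -3  [A.idx + b.cnt - 40]
20. n1.lim = false  [false]
21. n0.cnt = -6  [-6]
22. n0.off = -2  [-2]
23. n0.hot = 11  [11]
24. n0.live = "xn"  ["xn"]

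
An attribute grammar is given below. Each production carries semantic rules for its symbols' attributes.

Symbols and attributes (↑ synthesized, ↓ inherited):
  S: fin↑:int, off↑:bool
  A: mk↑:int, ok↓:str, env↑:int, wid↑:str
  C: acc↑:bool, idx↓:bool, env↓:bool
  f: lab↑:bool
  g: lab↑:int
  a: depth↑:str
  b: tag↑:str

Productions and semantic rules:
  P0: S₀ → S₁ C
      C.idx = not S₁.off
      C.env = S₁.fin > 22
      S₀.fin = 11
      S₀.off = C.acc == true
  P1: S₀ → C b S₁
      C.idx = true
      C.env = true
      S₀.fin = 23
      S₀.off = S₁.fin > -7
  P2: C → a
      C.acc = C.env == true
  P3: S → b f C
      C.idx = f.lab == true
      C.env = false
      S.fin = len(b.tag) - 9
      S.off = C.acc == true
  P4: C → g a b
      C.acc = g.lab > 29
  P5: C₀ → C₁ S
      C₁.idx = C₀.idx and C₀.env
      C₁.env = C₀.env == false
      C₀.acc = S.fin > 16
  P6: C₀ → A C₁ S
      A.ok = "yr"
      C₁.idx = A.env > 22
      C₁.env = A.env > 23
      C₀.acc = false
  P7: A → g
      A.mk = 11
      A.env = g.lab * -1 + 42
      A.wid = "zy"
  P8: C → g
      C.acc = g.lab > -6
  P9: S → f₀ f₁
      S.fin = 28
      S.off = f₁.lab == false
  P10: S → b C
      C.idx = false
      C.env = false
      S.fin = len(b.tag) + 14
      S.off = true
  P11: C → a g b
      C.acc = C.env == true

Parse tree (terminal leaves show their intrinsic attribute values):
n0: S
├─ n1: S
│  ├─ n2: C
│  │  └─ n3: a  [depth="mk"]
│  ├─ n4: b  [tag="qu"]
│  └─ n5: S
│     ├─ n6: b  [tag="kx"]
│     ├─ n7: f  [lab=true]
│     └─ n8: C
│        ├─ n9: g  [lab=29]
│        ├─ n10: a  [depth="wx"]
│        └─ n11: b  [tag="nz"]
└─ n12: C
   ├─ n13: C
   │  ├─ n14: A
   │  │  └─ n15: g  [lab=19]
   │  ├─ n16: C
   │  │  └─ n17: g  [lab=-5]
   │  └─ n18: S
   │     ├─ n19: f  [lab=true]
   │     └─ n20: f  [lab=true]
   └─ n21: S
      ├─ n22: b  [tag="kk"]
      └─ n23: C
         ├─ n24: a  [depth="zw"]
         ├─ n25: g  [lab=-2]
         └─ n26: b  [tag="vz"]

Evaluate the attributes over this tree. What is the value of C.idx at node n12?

true

1. n2.idx = true  [true]
2. n2.env = true  [true]
3. n3.depth = "mk"  [terminal]
4. n2.acc = true  [C.env == true]
5. n4.tag = "qu"  [terminal]
6. n6.tag = "kx"  [terminal]
7. n7.lab = true  [terminal]
8. n8.idx = true  [f.lab == true]
9. n8.env = false  [false]
10. n9.lab = 29  [terminal]
11. n10.depth = "wx"  [terminal]
12. n11.tag = "nz"  [terminal]
13. n8.acc = false  [g.lab > 29]
14. n5.fin = -7  [len(b.tag) - 9]
15. n5.off = false  [C.acc == true]
16. n1.fin = 23  [23]
17. n1.off = false  [S₁.fin > -7]
18. n12.idx = true  [not S₁.off]
19. n12.env = true  [S₁.fin > 22]
20. n13.idx = true  [C₀.idx and C₀.env]
21. n13.env = false  [C₀.env == false]
22. n14.ok = "yr"  ["yr"]
23. n15.lab = 19  [terminal]
24. n14.mk = 11  [11]
25. n14.env = 23  [g.lab * -1 + 42]
26. n14.wid = "zy"  ["zy"]
27. n16.idx = true  [A.env > 22]
28. n16.env = false  [A.env > 23]
29. n17.lab = -5  [terminal]
30. n16.acc = true  [g.lab > -6]
31. n19.lab = true  [terminal]
32. n20.lab = true  [terminal]
33. n18.fin = 28  [28]
34. n18.off = false  [f₁.lab == false]
35. n13.acc = false  [false]
36. n22.tag = "kk"  [terminal]
37. n23.idx = false  [false]
38. n23.env = false  [false]
39. n24.depth = "zw"  [terminal]
40. n25.lab = -2  [terminal]
41. n26.tag = "vz"  [terminal]
42. n23.acc = false  [C.env == true]
43. n21.fin = 16  [len(b.tag) + 14]
44. n21.off = true  [true]
45. n12.acc = false  [S.fin > 16]
46. n0.fin = 11  [11]
47. n0.off = false  [C.acc == true]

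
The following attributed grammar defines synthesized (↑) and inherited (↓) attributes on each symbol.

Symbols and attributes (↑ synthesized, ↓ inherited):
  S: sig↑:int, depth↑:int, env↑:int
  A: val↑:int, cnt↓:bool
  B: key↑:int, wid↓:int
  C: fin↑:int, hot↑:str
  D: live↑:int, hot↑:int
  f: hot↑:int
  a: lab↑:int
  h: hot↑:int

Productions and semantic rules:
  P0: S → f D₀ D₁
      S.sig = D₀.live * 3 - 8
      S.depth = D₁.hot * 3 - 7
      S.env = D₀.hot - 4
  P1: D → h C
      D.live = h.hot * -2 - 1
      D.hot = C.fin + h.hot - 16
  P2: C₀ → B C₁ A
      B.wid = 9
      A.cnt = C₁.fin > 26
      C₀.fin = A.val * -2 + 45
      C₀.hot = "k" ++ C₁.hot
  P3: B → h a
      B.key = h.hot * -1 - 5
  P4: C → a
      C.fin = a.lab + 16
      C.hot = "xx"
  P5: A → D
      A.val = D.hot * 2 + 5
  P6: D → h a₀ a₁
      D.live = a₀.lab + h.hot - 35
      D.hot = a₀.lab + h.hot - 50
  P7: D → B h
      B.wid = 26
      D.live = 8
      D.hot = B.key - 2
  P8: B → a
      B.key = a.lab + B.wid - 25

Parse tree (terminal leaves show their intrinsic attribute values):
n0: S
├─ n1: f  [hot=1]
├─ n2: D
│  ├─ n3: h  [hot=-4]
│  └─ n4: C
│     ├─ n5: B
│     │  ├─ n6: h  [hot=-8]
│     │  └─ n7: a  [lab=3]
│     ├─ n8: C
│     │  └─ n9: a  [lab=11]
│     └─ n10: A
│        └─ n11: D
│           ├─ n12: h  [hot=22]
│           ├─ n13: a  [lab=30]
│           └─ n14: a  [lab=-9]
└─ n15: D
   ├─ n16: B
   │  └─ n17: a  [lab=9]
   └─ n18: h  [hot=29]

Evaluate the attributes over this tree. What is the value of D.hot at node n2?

7

1. n1.hot = 1  [terminal]
2. n3.hot = -4  [terminal]
3. n5.wid = 9  [9]
4. n6.hot = -8  [terminal]
5. n7.lab = 3  [terminal]
6. n5.key = 3  [h.hot * -1 - 5]
7. n9.lab = 11  [terminal]
8. n8.fin = 27  [a.lab + 16]
9. n8.hot = "xx"  ["xx"]
10. n10.cnt = true  [C₁.fin > 26]
11. n12.hot = 22  [terminal]
12. n13.lab = 30  [terminal]
13. n14.lab = -9  [terminal]
14. n11.live = 17  [a₀.lab + h.hot - 35]
15. n11.hot = 2  [a₀.lab + h.hot - 50]
16. n10.val = 9  [D.hot * 2 + 5]
17. n4.fin = 27  [A.val * -2 + 45]
18. n4.hot = "kxx"  ["k" ++ C₁.hot]
19. n2.live = 7  [h.hot * -2 - 1]
20. n2.hot = 7  [C.fin + h.hot - 16]
21. n16.wid = 26  [26]
22. n17.lab = 9  [terminal]
23. n16.key = 10  [a.lab + B.wid - 25]
24. n18.hot = 29  [terminal]
25. n15.live = 8  [8]
26. n15.hot = 8  [B.key - 2]
27. n0.sig = 13  [D₀.live * 3 - 8]
28. n0.depth = 17  [D₁.hot * 3 - 7]
29. n0.env = 3  [D₀.hot - 4]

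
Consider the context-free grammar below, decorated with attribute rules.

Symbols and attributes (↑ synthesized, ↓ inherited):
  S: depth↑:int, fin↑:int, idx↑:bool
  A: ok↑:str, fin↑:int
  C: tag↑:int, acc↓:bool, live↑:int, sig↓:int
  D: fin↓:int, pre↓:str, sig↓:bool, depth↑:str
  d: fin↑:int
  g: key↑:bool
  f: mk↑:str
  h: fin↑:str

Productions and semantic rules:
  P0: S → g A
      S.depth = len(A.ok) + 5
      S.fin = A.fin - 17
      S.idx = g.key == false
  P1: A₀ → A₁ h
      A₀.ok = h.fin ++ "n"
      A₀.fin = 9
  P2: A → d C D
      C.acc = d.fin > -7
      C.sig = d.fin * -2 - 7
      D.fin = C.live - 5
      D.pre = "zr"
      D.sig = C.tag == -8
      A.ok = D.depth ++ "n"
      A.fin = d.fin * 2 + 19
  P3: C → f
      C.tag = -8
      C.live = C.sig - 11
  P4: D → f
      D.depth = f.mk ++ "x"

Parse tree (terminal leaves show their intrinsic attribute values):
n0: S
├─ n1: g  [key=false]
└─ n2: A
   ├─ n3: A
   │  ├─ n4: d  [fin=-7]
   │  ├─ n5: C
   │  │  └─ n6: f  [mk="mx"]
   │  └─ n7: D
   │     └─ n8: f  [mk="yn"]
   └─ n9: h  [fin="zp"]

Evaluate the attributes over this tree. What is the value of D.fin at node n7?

1. n1.key = false  [terminal]
2. n4.fin = -7  [terminal]
3. n5.acc = false  [d.fin > -7]
4. n5.sig = 7  [d.fin * -2 - 7]
5. n6.mk = "mx"  [terminal]
6. n5.tag = -8  [-8]
7. n5.live = -4  [C.sig - 11]
8. n7.fin = -9  [C.live - 5]
9. n7.pre = "zr"  ["zr"]
10. n7.sig = true  [C.tag == -8]
11. n8.mk = "yn"  [terminal]
12. n7.depth = "ynx"  [f.mk ++ "x"]
13. n3.ok = "ynxn"  [D.depth ++ "n"]
14. n3.fin = 5  [d.fin * 2 + 19]
15. n9.fin = "zp"  [terminal]
16. n2.ok = "zpn"  [h.fin ++ "n"]
17. n2.fin = 9  [9]
18. n0.depth = 8  [len(A.ok) + 5]
19. n0.fin = -8  [A.fin - 17]
20. n0.idx = true  [g.key == false]

-9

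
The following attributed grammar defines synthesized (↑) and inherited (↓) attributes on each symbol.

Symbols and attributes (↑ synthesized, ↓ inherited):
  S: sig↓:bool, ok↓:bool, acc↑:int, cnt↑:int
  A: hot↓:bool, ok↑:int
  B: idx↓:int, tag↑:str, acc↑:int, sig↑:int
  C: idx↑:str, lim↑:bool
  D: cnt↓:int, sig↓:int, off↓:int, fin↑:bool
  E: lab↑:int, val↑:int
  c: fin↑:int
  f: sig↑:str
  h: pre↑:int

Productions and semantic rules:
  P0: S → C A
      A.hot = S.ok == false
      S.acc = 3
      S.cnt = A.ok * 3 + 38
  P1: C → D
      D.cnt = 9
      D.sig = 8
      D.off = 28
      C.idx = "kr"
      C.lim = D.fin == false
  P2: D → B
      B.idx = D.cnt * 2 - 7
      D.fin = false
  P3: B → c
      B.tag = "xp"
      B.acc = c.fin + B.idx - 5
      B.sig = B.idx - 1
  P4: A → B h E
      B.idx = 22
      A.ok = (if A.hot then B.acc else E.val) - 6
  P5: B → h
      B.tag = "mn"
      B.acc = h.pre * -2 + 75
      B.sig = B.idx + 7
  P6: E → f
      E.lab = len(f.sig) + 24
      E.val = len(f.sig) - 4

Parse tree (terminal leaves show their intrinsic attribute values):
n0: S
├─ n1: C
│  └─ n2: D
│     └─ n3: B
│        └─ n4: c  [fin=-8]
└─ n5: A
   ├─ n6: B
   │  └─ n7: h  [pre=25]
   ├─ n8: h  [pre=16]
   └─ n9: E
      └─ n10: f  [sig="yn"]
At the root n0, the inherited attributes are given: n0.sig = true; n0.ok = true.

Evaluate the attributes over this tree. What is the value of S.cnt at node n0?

14

1. n0.sig = true  [given at root]
2. n0.ok = true  [given at root]
3. n2.cnt = 9  [9]
4. n2.sig = 8  [8]
5. n2.off = 28  [28]
6. n3.idx = 11  [D.cnt * 2 - 7]
7. n4.fin = -8  [terminal]
8. n3.tag = "xp"  ["xp"]
9. n3.acc = -2  [c.fin + B.idx - 5]
10. n3.sig = 10  [B.idx - 1]
11. n2.fin = false  [false]
12. n1.idx = "kr"  ["kr"]
13. n1.lim = true  [D.fin == false]
14. n5.hot = false  [S.ok == false]
15. n6.idx = 22  [22]
16. n7.pre = 25  [terminal]
17. n6.tag = "mn"  ["mn"]
18. n6.acc = 25  [h.pre * -2 + 75]
19. n6.sig = 29  [B.idx + 7]
20. n8.pre = 16  [terminal]
21. n10.sig = "yn"  [terminal]
22. n9.lab = 26  [len(f.sig) + 24]
23. n9.val = -2  [len(f.sig) - 4]
24. n5.ok = -8  [(if A.hot then B.acc else E.val) - 6]
25. n0.acc = 3  [3]
26. n0.cnt = 14  [A.ok * 3 + 38]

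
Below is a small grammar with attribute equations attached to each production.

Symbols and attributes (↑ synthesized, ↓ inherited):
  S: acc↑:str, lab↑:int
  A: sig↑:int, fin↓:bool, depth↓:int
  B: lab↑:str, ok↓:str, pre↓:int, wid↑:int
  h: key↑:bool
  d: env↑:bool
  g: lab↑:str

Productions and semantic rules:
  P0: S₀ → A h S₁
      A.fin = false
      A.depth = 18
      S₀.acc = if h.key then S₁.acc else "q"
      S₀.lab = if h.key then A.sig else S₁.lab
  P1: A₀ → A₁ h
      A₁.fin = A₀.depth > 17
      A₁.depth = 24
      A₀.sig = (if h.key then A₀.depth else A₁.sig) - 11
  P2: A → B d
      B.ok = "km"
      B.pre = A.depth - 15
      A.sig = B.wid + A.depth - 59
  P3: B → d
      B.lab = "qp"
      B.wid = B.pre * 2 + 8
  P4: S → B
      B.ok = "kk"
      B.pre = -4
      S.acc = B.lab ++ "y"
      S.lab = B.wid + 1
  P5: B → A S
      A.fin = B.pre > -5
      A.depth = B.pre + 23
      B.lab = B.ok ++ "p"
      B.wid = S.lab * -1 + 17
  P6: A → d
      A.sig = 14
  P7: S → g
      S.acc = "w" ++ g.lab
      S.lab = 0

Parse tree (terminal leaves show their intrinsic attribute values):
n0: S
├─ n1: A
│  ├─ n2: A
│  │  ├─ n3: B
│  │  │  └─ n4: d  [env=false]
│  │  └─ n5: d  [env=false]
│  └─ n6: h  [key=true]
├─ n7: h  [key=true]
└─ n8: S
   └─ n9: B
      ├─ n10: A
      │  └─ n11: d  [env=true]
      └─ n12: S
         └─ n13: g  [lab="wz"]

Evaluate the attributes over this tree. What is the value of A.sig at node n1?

7

1. n1.fin = false  [false]
2. n1.depth = 18  [18]
3. n2.fin = true  [A₀.depth > 17]
4. n2.depth = 24  [24]
5. n3.ok = "km"  ["km"]
6. n3.pre = 9  [A.depth - 15]
7. n4.env = false  [terminal]
8. n3.lab = "qp"  ["qp"]
9. n3.wid = 26  [B.pre * 2 + 8]
10. n5.env = false  [terminal]
11. n2.sig = -9  [B.wid + A.depth - 59]
12. n6.key = true  [terminal]
13. n1.sig = 7  [(if h.key then A₀.depth else A₁.sig) - 11]
14. n7.key = true  [terminal]
15. n9.ok = "kk"  ["kk"]
16. n9.pre = -4  [-4]
17. n10.fin = true  [B.pre > -5]
18. n10.depth = 19  [B.pre + 23]
19. n11.env = true  [terminal]
20. n10.sig = 14  [14]
21. n13.lab = "wz"  [terminal]
22. n12.acc = "wwz"  ["w" ++ g.lab]
23. n12.lab = 0  [0]
24. n9.lab = "kkp"  [B.ok ++ "p"]
25. n9.wid = 17  [S.lab * -1 + 17]
26. n8.acc = "kkpy"  [B.lab ++ "y"]
27. n8.lab = 18  [B.wid + 1]
28. n0.acc = "kkpy"  [if h.key then S₁.acc else "q"]
29. n0.lab = 7  [if h.key then A.sig else S₁.lab]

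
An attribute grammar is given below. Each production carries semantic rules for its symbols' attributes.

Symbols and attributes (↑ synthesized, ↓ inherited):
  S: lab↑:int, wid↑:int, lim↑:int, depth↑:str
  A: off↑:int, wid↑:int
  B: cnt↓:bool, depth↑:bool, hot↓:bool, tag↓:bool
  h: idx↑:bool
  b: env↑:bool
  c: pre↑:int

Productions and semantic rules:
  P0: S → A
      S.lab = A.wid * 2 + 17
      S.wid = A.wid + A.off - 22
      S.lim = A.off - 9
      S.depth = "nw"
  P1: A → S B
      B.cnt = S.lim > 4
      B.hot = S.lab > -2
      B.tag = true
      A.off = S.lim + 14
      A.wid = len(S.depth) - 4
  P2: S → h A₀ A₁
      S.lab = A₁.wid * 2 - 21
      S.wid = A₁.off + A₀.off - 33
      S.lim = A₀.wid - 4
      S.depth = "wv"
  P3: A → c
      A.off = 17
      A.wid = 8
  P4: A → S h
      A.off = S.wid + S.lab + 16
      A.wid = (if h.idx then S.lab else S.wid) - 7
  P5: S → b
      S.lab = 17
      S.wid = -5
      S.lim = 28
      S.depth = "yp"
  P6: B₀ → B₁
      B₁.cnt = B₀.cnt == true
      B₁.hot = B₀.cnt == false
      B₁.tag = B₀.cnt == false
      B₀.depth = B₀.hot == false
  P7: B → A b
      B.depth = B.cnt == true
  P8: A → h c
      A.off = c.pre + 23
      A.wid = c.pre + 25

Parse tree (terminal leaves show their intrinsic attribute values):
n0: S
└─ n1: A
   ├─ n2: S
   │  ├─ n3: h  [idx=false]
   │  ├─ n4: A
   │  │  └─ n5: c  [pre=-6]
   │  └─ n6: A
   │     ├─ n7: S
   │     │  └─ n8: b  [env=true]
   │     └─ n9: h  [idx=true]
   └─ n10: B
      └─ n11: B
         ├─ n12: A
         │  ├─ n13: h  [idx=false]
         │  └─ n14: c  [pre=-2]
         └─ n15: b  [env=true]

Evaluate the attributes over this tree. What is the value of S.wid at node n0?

-6

1. n3.idx = false  [terminal]
2. n5.pre = -6  [terminal]
3. n4.off = 17  [17]
4. n4.wid = 8  [8]
5. n8.env = true  [terminal]
6. n7.lab = 17  [17]
7. n7.wid = -5  [-5]
8. n7.lim = 28  [28]
9. n7.depth = "yp"  ["yp"]
10. n9.idx = true  [terminal]
11. n6.off = 28  [S.wid + S.lab + 16]
12. n6.wid = 10  [(if h.idx then S.lab else S.wid) - 7]
13. n2.lab = -1  [A₁.wid * 2 - 21]
14. n2.wid = 12  [A₁.off + A₀.off - 33]
15. n2.lim = 4  [A₀.wid - 4]
16. n2.depth = "wv"  ["wv"]
17. n10.cnt = false  [S.lim > 4]
18. n10.hot = true  [S.lab > -2]
19. n10.tag = true  [true]
20. n11.cnt = false  [B₀.cnt == true]
21. n11.hot = true  [B₀.cnt == false]
22. n11.tag = true  [B₀.cnt == false]
23. n13.idx = false  [terminal]
24. n14.pre = -2  [terminal]
25. n12.off = 21  [c.pre + 23]
26. n12.wid = 23  [c.pre + 25]
27. n15.env = true  [terminal]
28. n11.depth = false  [B.cnt == true]
29. n10.depth = false  [B₀.hot == false]
30. n1.off = 18  [S.lim + 14]
31. n1.wid = -2  [len(S.depth) - 4]
32. n0.lab = 13  [A.wid * 2 + 17]
33. n0.wid = -6  [A.wid + A.off - 22]
34. n0.lim = 9  [A.off - 9]
35. n0.depth = "nw"  ["nw"]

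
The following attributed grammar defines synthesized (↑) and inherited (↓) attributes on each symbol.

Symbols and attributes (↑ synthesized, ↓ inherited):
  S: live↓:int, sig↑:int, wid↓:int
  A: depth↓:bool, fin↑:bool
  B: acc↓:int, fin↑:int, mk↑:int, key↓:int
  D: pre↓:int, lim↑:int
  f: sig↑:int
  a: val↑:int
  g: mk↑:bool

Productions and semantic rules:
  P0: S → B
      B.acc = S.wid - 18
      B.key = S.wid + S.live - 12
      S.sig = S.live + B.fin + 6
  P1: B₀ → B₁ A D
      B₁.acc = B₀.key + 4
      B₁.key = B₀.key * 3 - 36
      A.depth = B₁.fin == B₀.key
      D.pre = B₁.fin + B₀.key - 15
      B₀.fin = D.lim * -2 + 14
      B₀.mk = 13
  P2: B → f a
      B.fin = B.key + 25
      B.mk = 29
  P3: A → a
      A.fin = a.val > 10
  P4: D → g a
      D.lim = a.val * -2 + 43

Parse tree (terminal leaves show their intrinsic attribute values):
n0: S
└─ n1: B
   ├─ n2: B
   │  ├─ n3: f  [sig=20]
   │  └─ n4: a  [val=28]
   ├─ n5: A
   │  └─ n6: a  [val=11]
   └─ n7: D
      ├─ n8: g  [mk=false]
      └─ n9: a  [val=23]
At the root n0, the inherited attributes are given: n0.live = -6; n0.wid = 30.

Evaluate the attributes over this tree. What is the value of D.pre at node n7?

1. n0.live = -6  [given at root]
2. n0.wid = 30  [given at root]
3. n1.acc = 12  [S.wid - 18]
4. n1.key = 12  [S.wid + S.live - 12]
5. n2.acc = 16  [B₀.key + 4]
6. n2.key = 0  [B₀.key * 3 - 36]
7. n3.sig = 20  [terminal]
8. n4.val = 28  [terminal]
9. n2.fin = 25  [B.key + 25]
10. n2.mk = 29  [29]
11. n5.depth = false  [B₁.fin == B₀.key]
12. n6.val = 11  [terminal]
13. n5.fin = true  [a.val > 10]
14. n7.pre = 22  [B₁.fin + B₀.key - 15]
15. n8.mk = false  [terminal]
16. n9.val = 23  [terminal]
17. n7.lim = -3  [a.val * -2 + 43]
18. n1.fin = 20  [D.lim * -2 + 14]
19. n1.mk = 13  [13]
20. n0.sig = 20  [S.live + B.fin + 6]

22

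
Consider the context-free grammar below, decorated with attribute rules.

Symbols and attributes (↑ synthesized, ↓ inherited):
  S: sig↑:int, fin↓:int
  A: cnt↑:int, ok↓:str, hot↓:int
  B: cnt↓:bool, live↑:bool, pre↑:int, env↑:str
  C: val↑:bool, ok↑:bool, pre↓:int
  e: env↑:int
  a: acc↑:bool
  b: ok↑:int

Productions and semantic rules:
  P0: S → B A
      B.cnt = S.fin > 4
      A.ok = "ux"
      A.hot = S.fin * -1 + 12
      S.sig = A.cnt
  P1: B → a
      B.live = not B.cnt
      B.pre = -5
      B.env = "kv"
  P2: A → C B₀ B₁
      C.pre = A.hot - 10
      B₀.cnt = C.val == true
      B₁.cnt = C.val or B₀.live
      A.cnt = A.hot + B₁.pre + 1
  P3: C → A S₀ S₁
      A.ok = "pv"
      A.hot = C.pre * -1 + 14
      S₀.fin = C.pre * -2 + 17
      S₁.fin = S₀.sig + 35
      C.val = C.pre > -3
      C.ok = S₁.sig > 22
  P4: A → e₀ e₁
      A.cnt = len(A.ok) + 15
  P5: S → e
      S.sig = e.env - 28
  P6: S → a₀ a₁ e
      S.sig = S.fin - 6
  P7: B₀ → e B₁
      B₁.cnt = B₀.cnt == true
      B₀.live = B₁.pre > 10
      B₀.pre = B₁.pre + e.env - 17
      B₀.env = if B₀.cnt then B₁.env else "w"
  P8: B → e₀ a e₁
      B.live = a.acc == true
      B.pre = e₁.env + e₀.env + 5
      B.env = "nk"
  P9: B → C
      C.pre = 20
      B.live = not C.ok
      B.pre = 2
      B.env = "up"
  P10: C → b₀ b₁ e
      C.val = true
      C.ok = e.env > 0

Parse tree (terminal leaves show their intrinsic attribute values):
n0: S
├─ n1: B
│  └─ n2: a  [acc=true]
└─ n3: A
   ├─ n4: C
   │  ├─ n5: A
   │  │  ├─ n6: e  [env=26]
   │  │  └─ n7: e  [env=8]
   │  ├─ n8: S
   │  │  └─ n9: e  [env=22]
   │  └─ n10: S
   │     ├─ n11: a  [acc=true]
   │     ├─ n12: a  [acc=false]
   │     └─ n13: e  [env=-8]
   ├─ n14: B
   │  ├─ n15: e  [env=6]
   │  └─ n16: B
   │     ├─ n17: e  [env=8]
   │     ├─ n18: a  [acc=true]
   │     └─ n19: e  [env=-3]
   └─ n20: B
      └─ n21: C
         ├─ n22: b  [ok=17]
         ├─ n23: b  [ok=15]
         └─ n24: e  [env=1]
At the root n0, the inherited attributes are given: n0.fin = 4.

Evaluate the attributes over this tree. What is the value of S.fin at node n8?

1. n0.fin = 4  [given at root]
2. n1.cnt = false  [S.fin > 4]
3. n2.acc = true  [terminal]
4. n1.live = true  [not B.cnt]
5. n1.pre = -5  [-5]
6. n1.env = "kv"  ["kv"]
7. n3.ok = "ux"  ["ux"]
8. n3.hot = 8  [S.fin * -1 + 12]
9. n4.pre = -2  [A.hot - 10]
10. n5.ok = "pv"  ["pv"]
11. n5.hot = 16  [C.pre * -1 + 14]
12. n6.env = 26  [terminal]
13. n7.env = 8  [terminal]
14. n5.cnt = 17  [len(A.ok) + 15]
15. n8.fin = 21  [C.pre * -2 + 17]
16. n9.env = 22  [terminal]
17. n8.sig = -6  [e.env - 28]
18. n10.fin = 29  [S₀.sig + 35]
19. n11.acc = true  [terminal]
20. n12.acc = false  [terminal]
21. n13.env = -8  [terminal]
22. n10.sig = 23  [S.fin - 6]
23. n4.val = true  [C.pre > -3]
24. n4.ok = true  [S₁.sig > 22]
25. n14.cnt = true  [C.val == true]
26. n15.env = 6  [terminal]
27. n16.cnt = true  [B₀.cnt == true]
28. n17.env = 8  [terminal]
29. n18.acc = true  [terminal]
30. n19.env = -3  [terminal]
31. n16.live = true  [a.acc == true]
32. n16.pre = 10  [e₁.env + e₀.env + 5]
33. n16.env = "nk"  ["nk"]
34. n14.live = false  [B₁.pre > 10]
35. n14.pre = -1  [B₁.pre + e.env - 17]
36. n14.env = "nk"  [if B₀.cnt then B₁.env else "w"]
37. n20.cnt = true  [C.val or B₀.live]
38. n21.pre = 20  [20]
39. n22.ok = 17  [terminal]
40. n23.ok = 15  [terminal]
41. n24.env = 1  [terminal]
42. n21.val = true  [true]
43. n21.ok = true  [e.env > 0]
44. n20.live = false  [not C.ok]
45. n20.pre = 2  [2]
46. n20.env = "up"  ["up"]
47. n3.cnt = 11  [A.hot + B₁.pre + 1]
48. n0.sig = 11  [A.cnt]

21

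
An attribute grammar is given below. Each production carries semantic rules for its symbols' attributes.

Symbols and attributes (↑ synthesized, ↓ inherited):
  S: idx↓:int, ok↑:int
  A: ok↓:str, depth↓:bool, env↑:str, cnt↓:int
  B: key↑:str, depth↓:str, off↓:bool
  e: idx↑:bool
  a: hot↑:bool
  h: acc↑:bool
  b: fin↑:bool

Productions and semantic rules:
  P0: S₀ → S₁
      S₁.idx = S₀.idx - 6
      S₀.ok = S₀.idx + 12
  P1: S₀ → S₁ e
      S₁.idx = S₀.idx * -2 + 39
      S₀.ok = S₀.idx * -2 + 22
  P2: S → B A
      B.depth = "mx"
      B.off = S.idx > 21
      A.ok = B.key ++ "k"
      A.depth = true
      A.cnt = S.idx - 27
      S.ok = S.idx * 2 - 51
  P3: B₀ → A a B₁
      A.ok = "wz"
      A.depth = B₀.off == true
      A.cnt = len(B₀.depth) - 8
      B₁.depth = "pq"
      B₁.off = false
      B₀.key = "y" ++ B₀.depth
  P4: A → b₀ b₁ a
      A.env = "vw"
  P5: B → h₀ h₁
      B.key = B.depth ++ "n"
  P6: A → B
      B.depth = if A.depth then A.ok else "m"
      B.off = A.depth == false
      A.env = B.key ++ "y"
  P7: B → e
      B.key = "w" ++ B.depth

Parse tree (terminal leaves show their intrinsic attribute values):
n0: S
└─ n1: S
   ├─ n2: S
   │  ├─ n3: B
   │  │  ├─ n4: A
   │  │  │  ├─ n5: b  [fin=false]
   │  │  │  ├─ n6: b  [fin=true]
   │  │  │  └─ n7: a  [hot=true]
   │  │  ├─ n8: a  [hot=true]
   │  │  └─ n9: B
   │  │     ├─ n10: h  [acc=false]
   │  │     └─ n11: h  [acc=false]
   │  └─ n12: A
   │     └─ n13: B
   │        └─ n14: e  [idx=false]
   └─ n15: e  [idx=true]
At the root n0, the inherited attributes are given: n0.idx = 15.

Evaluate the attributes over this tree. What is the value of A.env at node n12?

1. n0.idx = 15  [given at root]
2. n1.idx = 9  [S₀.idx - 6]
3. n2.idx = 21  [S₀.idx * -2 + 39]
4. n3.depth = "mx"  ["mx"]
5. n3.off = false  [S.idx > 21]
6. n4.ok = "wz"  ["wz"]
7. n4.depth = false  [B₀.off == true]
8. n4.cnt = -6  [len(B₀.depth) - 8]
9. n5.fin = false  [terminal]
10. n6.fin = true  [terminal]
11. n7.hot = true  [terminal]
12. n4.env = "vw"  ["vw"]
13. n8.hot = true  [terminal]
14. n9.depth = "pq"  ["pq"]
15. n9.off = false  [false]
16. n10.acc = false  [terminal]
17. n11.acc = false  [terminal]
18. n9.key = "pqn"  [B.depth ++ "n"]
19. n3.key = "ymx"  ["y" ++ B₀.depth]
20. n12.ok = "ymxk"  [B.key ++ "k"]
21. n12.depth = true  [true]
22. n12.cnt = -6  [S.idx - 27]
23. n13.depth = "ymxk"  [if A.depth then A.ok else "m"]
24. n13.off = false  [A.depth == false]
25. n14.idx = false  [terminal]
26. n13.key = "wymxk"  ["w" ++ B.depth]
27. n12.env = "wymxky"  [B.key ++ "y"]
28. n2.ok = -9  [S.idx * 2 - 51]
29. n15.idx = true  [terminal]
30. n1.ok = 4  [S₀.idx * -2 + 22]
31. n0.ok = 27  [S₀.idx + 12]

"wymxky"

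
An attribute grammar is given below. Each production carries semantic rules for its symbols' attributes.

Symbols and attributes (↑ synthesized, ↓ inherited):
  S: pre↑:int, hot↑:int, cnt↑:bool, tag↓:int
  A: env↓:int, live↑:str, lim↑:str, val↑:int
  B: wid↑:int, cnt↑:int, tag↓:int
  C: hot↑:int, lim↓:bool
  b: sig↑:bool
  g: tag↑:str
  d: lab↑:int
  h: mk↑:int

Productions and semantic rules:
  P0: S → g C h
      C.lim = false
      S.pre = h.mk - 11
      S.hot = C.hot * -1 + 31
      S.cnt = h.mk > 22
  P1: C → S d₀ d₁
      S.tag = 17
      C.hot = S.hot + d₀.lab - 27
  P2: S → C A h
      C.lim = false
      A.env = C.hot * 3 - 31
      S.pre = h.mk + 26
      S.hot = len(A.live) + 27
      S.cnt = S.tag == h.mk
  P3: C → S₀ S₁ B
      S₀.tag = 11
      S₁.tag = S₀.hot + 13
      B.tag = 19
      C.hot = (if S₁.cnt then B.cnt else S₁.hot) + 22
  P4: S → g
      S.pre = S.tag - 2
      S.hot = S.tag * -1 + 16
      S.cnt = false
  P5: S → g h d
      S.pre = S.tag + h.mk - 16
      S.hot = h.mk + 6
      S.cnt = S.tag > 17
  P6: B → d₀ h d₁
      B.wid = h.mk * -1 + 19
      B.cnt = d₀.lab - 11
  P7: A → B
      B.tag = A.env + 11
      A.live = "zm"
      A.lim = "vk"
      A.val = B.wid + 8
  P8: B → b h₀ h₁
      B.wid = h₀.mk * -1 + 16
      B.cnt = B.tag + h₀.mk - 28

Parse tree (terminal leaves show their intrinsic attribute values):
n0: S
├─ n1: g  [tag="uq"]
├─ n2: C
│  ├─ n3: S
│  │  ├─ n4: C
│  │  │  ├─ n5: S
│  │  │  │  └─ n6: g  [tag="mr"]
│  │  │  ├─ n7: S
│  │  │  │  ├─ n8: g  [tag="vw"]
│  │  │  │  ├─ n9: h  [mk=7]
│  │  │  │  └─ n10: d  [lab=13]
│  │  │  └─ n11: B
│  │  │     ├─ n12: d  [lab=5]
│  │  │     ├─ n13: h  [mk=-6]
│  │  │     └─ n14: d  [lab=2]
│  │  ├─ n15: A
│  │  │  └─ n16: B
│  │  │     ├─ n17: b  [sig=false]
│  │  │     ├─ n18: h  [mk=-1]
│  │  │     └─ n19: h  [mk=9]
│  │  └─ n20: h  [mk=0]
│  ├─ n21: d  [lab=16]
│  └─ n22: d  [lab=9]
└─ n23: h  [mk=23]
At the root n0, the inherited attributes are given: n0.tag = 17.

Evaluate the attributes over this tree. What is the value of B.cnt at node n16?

-1

1. n0.tag = 17  [given at root]
2. n1.tag = "uq"  [terminal]
3. n2.lim = false  [false]
4. n3.tag = 17  [17]
5. n4.lim = false  [false]
6. n5.tag = 11  [11]
7. n6.tag = "mr"  [terminal]
8. n5.pre = 9  [S.tag - 2]
9. n5.hot = 5  [S.tag * -1 + 16]
10. n5.cnt = false  [false]
11. n7.tag = 18  [S₀.hot + 13]
12. n8.tag = "vw"  [terminal]
13. n9.mk = 7  [terminal]
14. n10.lab = 13  [terminal]
15. n7.pre = 9  [S.tag + h.mk - 16]
16. n7.hot = 13  [h.mk + 6]
17. n7.cnt = true  [S.tag > 17]
18. n11.tag = 19  [19]
19. n12.lab = 5  [terminal]
20. n13.mk = -6  [terminal]
21. n14.lab = 2  [terminal]
22. n11.wid = 25  [h.mk * -1 + 19]
23. n11.cnt = -6  [d₀.lab - 11]
24. n4.hot = 16  [(if S₁.cnt then B.cnt else S₁.hot) + 22]
25. n15.env = 17  [C.hot * 3 - 31]
26. n16.tag = 28  [A.env + 11]
27. n17.sig = false  [terminal]
28. n18.mk = -1  [terminal]
29. n19.mk = 9  [terminal]
30. n16.wid = 17  [h₀.mk * -1 + 16]
31. n16.cnt = -1  [B.tag + h₀.mk - 28]
32. n15.live = "zm"  ["zm"]
33. n15.lim = "vk"  ["vk"]
34. n15.val = 25  [B.wid + 8]
35. n20.mk = 0  [terminal]
36. n3.pre = 26  [h.mk + 26]
37. n3.hot = 29  [len(A.live) + 27]
38. n3.cnt = false  [S.tag == h.mk]
39. n21.lab = 16  [terminal]
40. n22.lab = 9  [terminal]
41. n2.hot = 18  [S.hot + d₀.lab - 27]
42. n23.mk = 23  [terminal]
43. n0.pre = 12  [h.mk - 11]
44. n0.hot = 13  [C.hot * -1 + 31]
45. n0.cnt = true  [h.mk > 22]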